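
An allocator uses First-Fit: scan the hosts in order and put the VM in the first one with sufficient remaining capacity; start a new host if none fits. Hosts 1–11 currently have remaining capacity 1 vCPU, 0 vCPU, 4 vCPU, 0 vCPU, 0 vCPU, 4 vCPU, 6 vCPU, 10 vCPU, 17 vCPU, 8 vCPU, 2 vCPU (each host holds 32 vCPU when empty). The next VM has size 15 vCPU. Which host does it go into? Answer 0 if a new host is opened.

9

Hosts with room: host 9 (17 vCPU).
The first with room is host 9.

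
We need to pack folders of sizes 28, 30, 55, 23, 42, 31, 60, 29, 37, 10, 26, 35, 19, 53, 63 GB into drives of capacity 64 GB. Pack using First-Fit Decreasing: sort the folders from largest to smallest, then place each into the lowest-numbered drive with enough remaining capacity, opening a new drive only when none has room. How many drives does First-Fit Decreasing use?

Sorted descending: 63, 60, 55, 53, 42, 37, 35, 31, 30, 29, 28, 26, 23, 19, 10.
Put 63 GB in drive 1; 1 GB remain.
Put 60 GB in drive 2; 4 GB remain.
Put 55 GB in drive 3; 9 GB remain.
Put 53 GB in drive 4; 11 GB remain.
Put 42 GB in drive 5; 22 GB remain.
Put 37 GB in drive 6; 27 GB remain.
Put 35 GB in drive 7; 29 GB remain.
Put 31 GB in drive 8; 33 GB remain.
Put 30 GB in drive 8; 3 GB remain.
Put 29 GB in drive 7; 0 GB remain.
Put 28 GB in drive 9; 36 GB remain.
Put 26 GB in drive 6; 1 GB remain.
Put 23 GB in drive 9; 13 GB remain.
Put 19 GB in drive 5; 3 GB remain.
Put 10 GB in drive 4; 1 GB remain.
Final drives: [63] [60] [55] [53,10] [42,19] [37,26] [35,29] [31,30] [28,23].

9 drives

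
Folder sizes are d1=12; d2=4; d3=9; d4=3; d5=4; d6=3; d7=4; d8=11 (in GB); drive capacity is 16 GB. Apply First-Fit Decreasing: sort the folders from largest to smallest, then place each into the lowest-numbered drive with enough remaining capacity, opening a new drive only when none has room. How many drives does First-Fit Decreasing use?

4 drives

Sorted descending: 12, 11, 9, 4, 4, 4, 3, 3.
drive 1: place 12 GB, 4 GB left
drive 2: place 11 GB, 5 GB left
drive 3: place 9 GB, 7 GB left
drive 1: place 4 GB, 0 GB left
drive 2: place 4 GB, 1 GB left
drive 3: place 4 GB, 3 GB left
drive 3: place 3 GB, 0 GB left
drive 4: place 3 GB, 13 GB left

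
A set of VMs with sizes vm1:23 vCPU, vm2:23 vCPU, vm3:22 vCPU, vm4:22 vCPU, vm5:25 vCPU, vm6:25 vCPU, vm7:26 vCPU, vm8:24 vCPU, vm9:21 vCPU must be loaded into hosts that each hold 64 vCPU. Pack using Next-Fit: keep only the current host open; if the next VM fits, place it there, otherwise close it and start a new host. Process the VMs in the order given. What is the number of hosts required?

Put vm1 (23 vCPU) in host 1; 41 vCPU remain.
Put vm2 (23 vCPU) in host 1; 18 vCPU remain.
Put vm3 (22 vCPU) in host 2; 42 vCPU remain.
Put vm4 (22 vCPU) in host 2; 20 vCPU remain.
Put vm5 (25 vCPU) in host 3; 39 vCPU remain.
Put vm6 (25 vCPU) in host 3; 14 vCPU remain.
Put vm7 (26 vCPU) in host 4; 38 vCPU remain.
Put vm8 (24 vCPU) in host 4; 14 vCPU remain.
Put vm9 (21 vCPU) in host 5; 43 vCPU remain.

5 hosts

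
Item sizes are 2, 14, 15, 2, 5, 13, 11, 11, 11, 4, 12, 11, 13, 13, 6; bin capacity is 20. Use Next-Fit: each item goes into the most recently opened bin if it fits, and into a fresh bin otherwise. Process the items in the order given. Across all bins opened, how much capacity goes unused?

57

bin 1: place 2, 18 left
bin 1: place 14, 4 left
bin 2: place 15, 5 left
bin 2: place 2, 3 left
bin 3: place 5, 15 left
bin 3: place 13, 2 left
bin 4: place 11, 9 left
bin 5: place 11, 9 left
bin 6: place 11, 9 left
bin 6: place 4, 5 left
bin 7: place 12, 8 left
bin 8: place 11, 9 left
bin 9: place 13, 7 left
bin 10: place 13, 7 left
bin 10: place 6, 1 left
10 bins × 20 = 200; used 143; unused 57.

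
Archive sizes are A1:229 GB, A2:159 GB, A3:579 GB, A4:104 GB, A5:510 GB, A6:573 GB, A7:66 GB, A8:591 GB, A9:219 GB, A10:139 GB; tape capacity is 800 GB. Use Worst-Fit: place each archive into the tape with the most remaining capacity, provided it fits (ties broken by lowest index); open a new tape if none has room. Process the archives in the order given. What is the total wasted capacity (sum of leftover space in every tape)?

tape 1: place A1 (229 GB), 571 GB left
tape 1: place A2 (159 GB), 412 GB left
tape 2: place A3 (579 GB), 221 GB left
tape 1: place A4 (104 GB), 308 GB left
tape 3: place A5 (510 GB), 290 GB left
tape 4: place A6 (573 GB), 227 GB left
tape 1: place A7 (66 GB), 242 GB left
tape 5: place A8 (591 GB), 209 GB left
tape 3: place A9 (219 GB), 71 GB left
tape 1: place A10 (139 GB), 103 GB left
5 tapes × 800 GB = 4000 GB; used 3169 GB; unused 831 GB.

831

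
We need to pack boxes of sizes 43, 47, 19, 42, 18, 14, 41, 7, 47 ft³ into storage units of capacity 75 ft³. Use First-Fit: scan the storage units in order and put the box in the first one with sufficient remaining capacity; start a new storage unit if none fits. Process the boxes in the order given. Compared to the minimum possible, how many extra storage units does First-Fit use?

0

First-Fit: [43,19,7] [47,18] [42,14] [41] [47] → 5 storage units.
5 boxes exceed 37.5 ft³ (half the capacity), and no two of those can share a storage unit, so at least 5 storage units are needed.
So 5 is already optimal.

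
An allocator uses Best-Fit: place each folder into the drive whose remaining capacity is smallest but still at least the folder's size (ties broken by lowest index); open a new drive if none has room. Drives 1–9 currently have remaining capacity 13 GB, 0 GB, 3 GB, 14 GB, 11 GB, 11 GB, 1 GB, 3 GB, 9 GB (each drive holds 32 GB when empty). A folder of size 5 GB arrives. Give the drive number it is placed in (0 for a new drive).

Drives with room: drive 1 (13 GB), drive 4 (14 GB), drive 5 (11 GB), drive 6 (11 GB), drive 9 (9 GB).
Tightest fit is drive 9 with 9 GB free.

9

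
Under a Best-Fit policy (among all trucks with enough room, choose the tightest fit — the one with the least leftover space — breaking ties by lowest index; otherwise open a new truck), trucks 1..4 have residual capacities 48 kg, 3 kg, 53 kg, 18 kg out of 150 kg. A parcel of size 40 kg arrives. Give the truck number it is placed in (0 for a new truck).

1

Trucks with room: truck 1 (48 kg), truck 3 (53 kg).
Tightest fit is truck 1 with 48 kg free.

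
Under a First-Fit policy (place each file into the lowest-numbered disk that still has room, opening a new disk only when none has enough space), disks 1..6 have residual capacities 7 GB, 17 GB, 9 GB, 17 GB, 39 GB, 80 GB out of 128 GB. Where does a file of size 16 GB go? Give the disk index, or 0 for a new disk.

2

Disks with room: disk 2 (17 GB), disk 4 (17 GB), disk 5 (39 GB), disk 6 (80 GB).
The first with room is disk 2.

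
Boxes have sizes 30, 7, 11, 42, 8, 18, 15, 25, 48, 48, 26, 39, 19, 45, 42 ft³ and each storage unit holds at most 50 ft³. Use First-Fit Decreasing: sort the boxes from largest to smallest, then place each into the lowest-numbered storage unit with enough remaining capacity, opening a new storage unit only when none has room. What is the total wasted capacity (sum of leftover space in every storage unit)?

27

Sorted descending: 48, 48, 45, 42, 42, 39, 30, 26, 25, 19, 18, 15, 11, 8, 7.
48 ft³ → storage unit 1 (remaining 2 ft³)
48 ft³ → storage unit 2 (remaining 2 ft³)
45 ft³ → storage unit 3 (remaining 5 ft³)
42 ft³ → storage unit 4 (remaining 8 ft³)
42 ft³ → storage unit 5 (remaining 8 ft³)
39 ft³ → storage unit 6 (remaining 11 ft³)
30 ft³ → storage unit 7 (remaining 20 ft³)
26 ft³ → storage unit 8 (remaining 24 ft³)
25 ft³ → storage unit 9 (remaining 25 ft³)
19 ft³ → storage unit 7 (remaining 1 ft³)
18 ft³ → storage unit 8 (remaining 6 ft³)
15 ft³ → storage unit 9 (remaining 10 ft³)
11 ft³ → storage unit 6 (remaining 0 ft³)
8 ft³ → storage unit 4 (remaining 0 ft³)
7 ft³ → storage unit 5 (remaining 1 ft³)
9 storage units × 50 ft³ = 450 ft³; used 423 ft³; unused 27 ft³.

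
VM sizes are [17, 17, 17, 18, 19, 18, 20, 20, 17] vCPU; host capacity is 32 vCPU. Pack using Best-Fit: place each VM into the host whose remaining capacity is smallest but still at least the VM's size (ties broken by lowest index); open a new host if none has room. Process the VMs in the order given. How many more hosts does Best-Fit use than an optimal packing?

0

Best-Fit: [17] [17] [17] [18] [19] [18] [20] [20] [17] → 9 hosts.
9 VMs exceed 16 vCPU (half the capacity), and no two of those can share a host, so at least 9 hosts are needed.
So 9 is already optimal.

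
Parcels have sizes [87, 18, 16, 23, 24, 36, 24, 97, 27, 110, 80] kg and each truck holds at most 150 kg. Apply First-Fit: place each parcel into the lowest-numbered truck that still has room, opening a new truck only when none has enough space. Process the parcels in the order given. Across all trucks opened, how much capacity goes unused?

208

Put 87 kg in truck 1; 63 kg remain.
Put 18 kg in truck 1; 45 kg remain.
Put 16 kg in truck 1; 29 kg remain.
Put 23 kg in truck 1; 6 kg remain.
Put 24 kg in truck 2; 126 kg remain.
Put 36 kg in truck 2; 90 kg remain.
Put 24 kg in truck 2; 66 kg remain.
Put 97 kg in truck 3; 53 kg remain.
Put 27 kg in truck 2; 39 kg remain.
Put 110 kg in truck 4; 40 kg remain.
Put 80 kg in truck 5; 70 kg remain.
5 trucks × 150 kg = 750 kg; used 542 kg; unused 208 kg.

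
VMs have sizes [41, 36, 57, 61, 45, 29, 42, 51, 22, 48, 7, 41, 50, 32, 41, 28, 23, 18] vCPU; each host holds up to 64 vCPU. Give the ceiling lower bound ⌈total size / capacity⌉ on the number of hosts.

11 hosts

Total size = 41 + 36 + 57 + 61 + 45 + 29 + 42 + 51 + 22 + 48 + 7 + 41 + 50 + 32 + 41 + 28 + 23 + 18 = 672 vCPU.
⌈672 / 64⌉ = 11.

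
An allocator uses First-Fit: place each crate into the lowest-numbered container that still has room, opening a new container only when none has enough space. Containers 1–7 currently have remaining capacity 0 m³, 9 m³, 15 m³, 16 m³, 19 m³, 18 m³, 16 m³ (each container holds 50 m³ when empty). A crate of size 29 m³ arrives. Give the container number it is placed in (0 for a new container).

No container has ≥ 29 m³ free, so a new container is opened.

0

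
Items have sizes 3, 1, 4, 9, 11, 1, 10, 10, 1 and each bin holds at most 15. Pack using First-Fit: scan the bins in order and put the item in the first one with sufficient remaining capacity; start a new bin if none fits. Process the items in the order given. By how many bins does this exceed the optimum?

First-Fit: [3,1,4,1,1] [9] [11] [10] [10] → 5 bins.
Total size 50; any packing needs at least ⌈50/15⌉ = 4 bins.
An optimal packing achieves that bound: [11,4] [10,3,1,1] [10,1] [9] → 4 bins.
Excess: 5 − 4 = 1.

1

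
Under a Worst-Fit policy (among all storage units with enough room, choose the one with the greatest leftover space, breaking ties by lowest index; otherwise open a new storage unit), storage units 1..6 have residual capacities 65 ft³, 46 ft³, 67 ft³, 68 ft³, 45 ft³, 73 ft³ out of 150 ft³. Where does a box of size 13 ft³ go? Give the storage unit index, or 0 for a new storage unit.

Storage units with room: storage unit 1 (65 ft³), storage unit 2 (46 ft³), storage unit 3 (67 ft³), storage unit 4 (68 ft³), storage unit 5 (45 ft³), storage unit 6 (73 ft³).
Most room is storage unit 6 with 73 ft³ free.

6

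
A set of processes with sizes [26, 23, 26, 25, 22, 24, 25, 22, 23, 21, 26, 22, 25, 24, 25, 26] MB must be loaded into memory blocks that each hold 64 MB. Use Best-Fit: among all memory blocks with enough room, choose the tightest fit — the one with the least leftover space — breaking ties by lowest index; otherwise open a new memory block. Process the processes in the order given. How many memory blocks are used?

8 memory blocks

memory block 1: place 26 MB, 38 MB left
memory block 1: place 23 MB, 15 MB left
memory block 2: place 26 MB, 38 MB left
memory block 2: place 25 MB, 13 MB left
memory block 3: place 22 MB, 42 MB left
memory block 3: place 24 MB, 18 MB left
memory block 4: place 25 MB, 39 MB left
memory block 4: place 22 MB, 17 MB left
memory block 5: place 23 MB, 41 MB left
memory block 5: place 21 MB, 20 MB left
memory block 6: place 26 MB, 38 MB left
memory block 6: place 22 MB, 16 MB left
memory block 7: place 25 MB, 39 MB left
memory block 7: place 24 MB, 15 MB left
memory block 8: place 25 MB, 39 MB left
memory block 8: place 26 MB, 13 MB left
Final memory blocks: [26,23] [26,25] [22,24] [25,22] [23,21] [26,22] [25,24] [25,26].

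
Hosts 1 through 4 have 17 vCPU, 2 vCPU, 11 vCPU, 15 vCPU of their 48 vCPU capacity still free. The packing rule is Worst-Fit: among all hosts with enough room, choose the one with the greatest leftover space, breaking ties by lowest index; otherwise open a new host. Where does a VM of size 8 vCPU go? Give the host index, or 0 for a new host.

1

Hosts with room: host 1 (17 vCPU), host 3 (11 vCPU), host 4 (15 vCPU).
Most room is host 1 with 17 vCPU free.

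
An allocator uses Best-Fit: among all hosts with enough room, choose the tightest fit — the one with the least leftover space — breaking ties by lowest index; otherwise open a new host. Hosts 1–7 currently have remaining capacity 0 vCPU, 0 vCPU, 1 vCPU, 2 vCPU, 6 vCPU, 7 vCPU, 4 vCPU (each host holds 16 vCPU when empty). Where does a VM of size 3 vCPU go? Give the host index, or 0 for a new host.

Hosts with room: host 5 (6 vCPU), host 6 (7 vCPU), host 7 (4 vCPU).
Tightest fit is host 7 with 4 vCPU free.

7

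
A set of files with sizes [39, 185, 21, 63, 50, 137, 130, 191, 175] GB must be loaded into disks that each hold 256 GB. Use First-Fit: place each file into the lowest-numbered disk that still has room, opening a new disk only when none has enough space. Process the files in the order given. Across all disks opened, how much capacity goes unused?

disk 1: place 39 GB, 217 GB left
disk 1: place 185 GB, 32 GB left
disk 1: place 21 GB, 11 GB left
disk 2: place 63 GB, 193 GB left
disk 2: place 50 GB, 143 GB left
disk 2: place 137 GB, 6 GB left
disk 3: place 130 GB, 126 GB left
disk 4: place 191 GB, 65 GB left
disk 5: place 175 GB, 81 GB left
5 disks × 256 GB = 1280 GB; used 991 GB; unused 289 GB.

289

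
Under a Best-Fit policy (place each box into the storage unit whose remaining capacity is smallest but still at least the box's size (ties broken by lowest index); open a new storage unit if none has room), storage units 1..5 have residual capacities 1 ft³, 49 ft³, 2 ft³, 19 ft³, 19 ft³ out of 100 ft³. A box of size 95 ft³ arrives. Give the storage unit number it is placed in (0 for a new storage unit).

No storage unit has ≥ 95 ft³ free, so a new storage unit is opened.

0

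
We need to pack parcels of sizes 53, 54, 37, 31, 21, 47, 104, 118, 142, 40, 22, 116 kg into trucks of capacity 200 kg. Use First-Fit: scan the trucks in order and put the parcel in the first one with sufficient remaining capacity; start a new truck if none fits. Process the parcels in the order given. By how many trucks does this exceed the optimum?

First-Fit: [53,54,37,31,21] [47,104,40] [118,22] [142] [116] → 5 trucks.
Total size 785 kg; any packing needs at least ⌈785/200⌉ = 4 trucks.
An optimal packing achieves that bound: [142,54] [118,53,22] [116,47,37] [104,40,31,21] → 4 trucks.
Excess: 5 − 4 = 1.

1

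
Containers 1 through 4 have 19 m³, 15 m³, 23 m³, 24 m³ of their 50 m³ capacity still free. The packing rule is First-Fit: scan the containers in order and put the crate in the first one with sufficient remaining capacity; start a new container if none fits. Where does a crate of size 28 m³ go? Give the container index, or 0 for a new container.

0

No container has ≥ 28 m³ free, so a new container is opened.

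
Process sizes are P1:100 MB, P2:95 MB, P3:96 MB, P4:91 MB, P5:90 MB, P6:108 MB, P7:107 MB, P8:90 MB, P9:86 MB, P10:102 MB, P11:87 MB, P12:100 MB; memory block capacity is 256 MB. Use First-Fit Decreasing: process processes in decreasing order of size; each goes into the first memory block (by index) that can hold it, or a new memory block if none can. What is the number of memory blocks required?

Sorted descending: 108, 107, 102, 100, 100, 96, 95, 91, 90, 90, 87, 86.
108 MB → memory block 1 (remaining 148 MB)
107 MB → memory block 1 (remaining 41 MB)
102 MB → memory block 2 (remaining 154 MB)
100 MB → memory block 2 (remaining 54 MB)
100 MB → memory block 3 (remaining 156 MB)
96 MB → memory block 3 (remaining 60 MB)
95 MB → memory block 4 (remaining 161 MB)
91 MB → memory block 4 (remaining 70 MB)
90 MB → memory block 5 (remaining 166 MB)
90 MB → memory block 5 (remaining 76 MB)
87 MB → memory block 6 (remaining 169 MB)
86 MB → memory block 6 (remaining 83 MB)

6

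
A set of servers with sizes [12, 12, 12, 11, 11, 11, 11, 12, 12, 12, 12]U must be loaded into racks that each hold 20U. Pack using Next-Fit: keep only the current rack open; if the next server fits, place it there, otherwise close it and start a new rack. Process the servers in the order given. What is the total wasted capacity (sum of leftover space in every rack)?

92

Put 12U in rack 1; 8U remain.
Put 12U in rack 2; 8U remain.
Put 12U in rack 3; 8U remain.
Put 11U in rack 4; 9U remain.
Put 11U in rack 5; 9U remain.
Put 11U in rack 6; 9U remain.
Put 11U in rack 7; 9U remain.
Put 12U in rack 8; 8U remain.
Put 12U in rack 9; 8U remain.
Put 12U in rack 10; 8U remain.
Put 12U in rack 11; 8U remain.
11 racks × 20U = 220U; used 128U; unused 92U.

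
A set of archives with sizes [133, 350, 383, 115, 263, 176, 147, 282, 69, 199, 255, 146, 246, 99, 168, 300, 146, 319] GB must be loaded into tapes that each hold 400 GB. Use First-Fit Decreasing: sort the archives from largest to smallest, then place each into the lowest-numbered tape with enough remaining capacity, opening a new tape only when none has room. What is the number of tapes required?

11

Sorted descending: 383, 350, 319, 300, 282, 263, 255, 246, 199, 176, 168, 147, 146, 146, 133, 115, 99, 69.
tape 1: place 383 GB, 17 GB left
tape 2: place 350 GB, 50 GB left
tape 3: place 319 GB, 81 GB left
tape 4: place 300 GB, 100 GB left
tape 5: place 282 GB, 118 GB left
tape 6: place 263 GB, 137 GB left
tape 7: place 255 GB, 145 GB left
tape 8: place 246 GB, 154 GB left
tape 9: place 199 GB, 201 GB left
tape 9: place 176 GB, 25 GB left
tape 10: place 168 GB, 232 GB left
tape 8: place 147 GB, 7 GB left
tape 10: place 146 GB, 86 GB left
tape 11: place 146 GB, 254 GB left
tape 6: place 133 GB, 4 GB left
tape 5: place 115 GB, 3 GB left
tape 4: place 99 GB, 1 GB left
tape 3: place 69 GB, 12 GB left
Final tapes: [383] [350] [319,69] [300,99] [282,115] [263,133] [255] [246,147] [199,176] [168,146] [146].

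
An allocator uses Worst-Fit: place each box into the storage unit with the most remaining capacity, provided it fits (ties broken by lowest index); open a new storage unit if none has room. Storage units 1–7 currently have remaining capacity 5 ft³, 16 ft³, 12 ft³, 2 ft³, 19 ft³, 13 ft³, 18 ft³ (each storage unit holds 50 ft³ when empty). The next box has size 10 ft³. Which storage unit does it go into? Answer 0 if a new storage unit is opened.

5

Storage units with room: storage unit 2 (16 ft³), storage unit 3 (12 ft³), storage unit 5 (19 ft³), storage unit 6 (13 ft³), storage unit 7 (18 ft³).
Most room is storage unit 5 with 19 ft³ free.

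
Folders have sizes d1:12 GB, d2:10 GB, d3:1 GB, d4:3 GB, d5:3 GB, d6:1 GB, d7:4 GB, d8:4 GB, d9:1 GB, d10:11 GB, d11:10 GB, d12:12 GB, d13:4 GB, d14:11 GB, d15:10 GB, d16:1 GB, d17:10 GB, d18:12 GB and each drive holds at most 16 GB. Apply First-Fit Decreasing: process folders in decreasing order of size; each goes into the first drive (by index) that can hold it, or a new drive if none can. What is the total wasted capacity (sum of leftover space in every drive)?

24

Sorted descending: 12, 12, 12, 11, 11, 10, 10, 10, 10, 4, 4, 4, 3, 3, 1, 1, 1, 1.
drive 1: place 12 GB, 4 GB left
drive 2: place 12 GB, 4 GB left
drive 3: place 12 GB, 4 GB left
drive 4: place 11 GB, 5 GB left
drive 5: place 11 GB, 5 GB left
drive 6: place 10 GB, 6 GB left
drive 7: place 10 GB, 6 GB left
drive 8: place 10 GB, 6 GB left
drive 9: place 10 GB, 6 GB left
drive 1: place 4 GB, 0 GB left
drive 2: place 4 GB, 0 GB left
drive 3: place 4 GB, 0 GB left
drive 4: place 3 GB, 2 GB left
drive 5: place 3 GB, 2 GB left
drive 4: place 1 GB, 1 GB left
drive 4: place 1 GB, 0 GB left
drive 5: place 1 GB, 1 GB left
drive 5: place 1 GB, 0 GB left
9 drives × 16 GB = 144 GB; used 120 GB; unused 24 GB.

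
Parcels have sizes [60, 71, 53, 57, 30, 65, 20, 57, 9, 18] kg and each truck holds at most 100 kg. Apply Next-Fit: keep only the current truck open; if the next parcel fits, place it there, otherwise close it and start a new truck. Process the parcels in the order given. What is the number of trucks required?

Put 60 kg in truck 1; 40 kg remain.
Put 71 kg in truck 2; 29 kg remain.
Put 53 kg in truck 3; 47 kg remain.
Put 57 kg in truck 4; 43 kg remain.
Put 30 kg in truck 4; 13 kg remain.
Put 65 kg in truck 5; 35 kg remain.
Put 20 kg in truck 5; 15 kg remain.
Put 57 kg in truck 6; 43 kg remain.
Put 9 kg in truck 6; 34 kg remain.
Put 18 kg in truck 6; 16 kg remain.
Final trucks: [60] [71] [53] [57,30] [65,20] [57,9,18].

6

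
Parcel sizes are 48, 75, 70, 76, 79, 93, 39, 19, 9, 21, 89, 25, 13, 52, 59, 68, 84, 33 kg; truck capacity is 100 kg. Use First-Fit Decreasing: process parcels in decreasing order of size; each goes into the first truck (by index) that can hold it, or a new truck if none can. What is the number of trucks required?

Sorted descending: 93, 89, 84, 79, 76, 75, 70, 68, 59, 52, 48, 39, 33, 25, 21, 19, 13, 9.
Put 93 kg in truck 1; 7 kg remain.
Put 89 kg in truck 2; 11 kg remain.
Put 84 kg in truck 3; 16 kg remain.
Put 79 kg in truck 4; 21 kg remain.
Put 76 kg in truck 5; 24 kg remain.
Put 75 kg in truck 6; 25 kg remain.
Put 70 kg in truck 7; 30 kg remain.
Put 68 kg in truck 8; 32 kg remain.
Put 59 kg in truck 9; 41 kg remain.
Put 52 kg in truck 10; 48 kg remain.
Put 48 kg in truck 10; 0 kg remain.
Put 39 kg in truck 9; 2 kg remain.
Put 33 kg in truck 11; 67 kg remain.
Put 25 kg in truck 6; 0 kg remain.
Put 21 kg in truck 4; 0 kg remain.
Put 19 kg in truck 5; 5 kg remain.
Put 13 kg in truck 3; 3 kg remain.
Put 9 kg in truck 2; 2 kg remain.

11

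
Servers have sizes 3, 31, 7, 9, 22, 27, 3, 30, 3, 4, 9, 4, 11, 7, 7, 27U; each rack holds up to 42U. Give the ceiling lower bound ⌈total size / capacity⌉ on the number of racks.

5 racks

Total size = 3 + 31 + 7 + 9 + 22 + 27 + 3 + 30 + 3 + 4 + 9 + 4 + 11 + 7 + 7 + 27 = 204U.
⌈204 / 42⌉ = 5.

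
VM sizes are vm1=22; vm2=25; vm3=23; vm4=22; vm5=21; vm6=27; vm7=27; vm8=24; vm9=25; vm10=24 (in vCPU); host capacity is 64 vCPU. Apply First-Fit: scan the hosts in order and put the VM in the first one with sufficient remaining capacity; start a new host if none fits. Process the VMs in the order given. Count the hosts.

vm1 (22 vCPU) → host 1 (remaining 42 vCPU)
vm2 (25 vCPU) → host 1 (remaining 17 vCPU)
vm3 (23 vCPU) → host 2 (remaining 41 vCPU)
vm4 (22 vCPU) → host 2 (remaining 19 vCPU)
vm5 (21 vCPU) → host 3 (remaining 43 vCPU)
vm6 (27 vCPU) → host 3 (remaining 16 vCPU)
vm7 (27 vCPU) → host 4 (remaining 37 vCPU)
vm8 (24 vCPU) → host 4 (remaining 13 vCPU)
vm9 (25 vCPU) → host 5 (remaining 39 vCPU)
vm10 (24 vCPU) → host 5 (remaining 15 vCPU)
Final hosts: [22,25] [23,22] [21,27] [27,24] [25,24].

5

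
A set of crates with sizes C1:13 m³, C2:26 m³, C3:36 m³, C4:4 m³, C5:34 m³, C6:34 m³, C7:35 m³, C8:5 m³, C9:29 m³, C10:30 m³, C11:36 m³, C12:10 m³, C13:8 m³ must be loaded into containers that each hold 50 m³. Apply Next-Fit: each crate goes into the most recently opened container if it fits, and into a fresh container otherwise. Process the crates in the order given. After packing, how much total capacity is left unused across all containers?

150

container 1: place C1 (13 m³), 37 m³ left
container 1: place C2 (26 m³), 11 m³ left
container 2: place C3 (36 m³), 14 m³ left
container 2: place C4 (4 m³), 10 m³ left
container 3: place C5 (34 m³), 16 m³ left
container 4: place C6 (34 m³), 16 m³ left
container 5: place C7 (35 m³), 15 m³ left
container 5: place C8 (5 m³), 10 m³ left
container 6: place C9 (29 m³), 21 m³ left
container 7: place C10 (30 m³), 20 m³ left
container 8: place C11 (36 m³), 14 m³ left
container 8: place C12 (10 m³), 4 m³ left
container 9: place C13 (8 m³), 42 m³ left
9 containers × 50 m³ = 450 m³; used 300 m³; unused 150 m³.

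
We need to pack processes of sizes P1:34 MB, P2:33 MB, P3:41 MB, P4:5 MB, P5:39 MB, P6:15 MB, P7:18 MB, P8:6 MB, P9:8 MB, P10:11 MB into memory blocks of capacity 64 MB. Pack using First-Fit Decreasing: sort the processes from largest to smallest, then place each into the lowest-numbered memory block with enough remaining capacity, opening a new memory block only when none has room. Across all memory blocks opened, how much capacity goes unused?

46

Sorted descending: 41, 39, 34, 33, 18, 15, 11, 8, 6, 5.
Put 41 MB in memory block 1; 23 MB remain.
Put 39 MB in memory block 2; 25 MB remain.
Put 34 MB in memory block 3; 30 MB remain.
Put 33 MB in memory block 4; 31 MB remain.
Put 18 MB in memory block 1; 5 MB remain.
Put 15 MB in memory block 2; 10 MB remain.
Put 11 MB in memory block 3; 19 MB remain.
Put 8 MB in memory block 2; 2 MB remain.
Put 6 MB in memory block 3; 13 MB remain.
Put 5 MB in memory block 1; 0 MB remain.
4 memory blocks × 64 MB = 256 MB; used 210 MB; unused 46 MB.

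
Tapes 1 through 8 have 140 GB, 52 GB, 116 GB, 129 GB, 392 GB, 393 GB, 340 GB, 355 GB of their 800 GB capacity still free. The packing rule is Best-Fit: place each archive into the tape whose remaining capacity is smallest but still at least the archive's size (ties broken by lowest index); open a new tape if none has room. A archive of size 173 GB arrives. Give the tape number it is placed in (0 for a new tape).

7

Tapes with room: tape 5 (392 GB), tape 6 (393 GB), tape 7 (340 GB), tape 8 (355 GB).
Tightest fit is tape 7 with 340 GB free.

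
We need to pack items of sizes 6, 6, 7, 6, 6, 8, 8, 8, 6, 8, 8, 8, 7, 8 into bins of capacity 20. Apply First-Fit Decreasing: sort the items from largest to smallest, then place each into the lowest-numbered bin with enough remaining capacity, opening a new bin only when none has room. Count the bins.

Sorted descending: 8, 8, 8, 8, 8, 8, 8, 7, 7, 6, 6, 6, 6, 6.
bin 1: place 8, 12 left
bin 1: place 8, 4 left
bin 2: place 8, 12 left
bin 2: place 8, 4 left
bin 3: place 8, 12 left
bin 3: place 8, 4 left
bin 4: place 8, 12 left
bin 4: place 7, 5 left
bin 5: place 7, 13 left
bin 5: place 6, 7 left
bin 5: place 6, 1 left
bin 6: place 6, 14 left
bin 6: place 6, 8 left
bin 6: place 6, 2 left

6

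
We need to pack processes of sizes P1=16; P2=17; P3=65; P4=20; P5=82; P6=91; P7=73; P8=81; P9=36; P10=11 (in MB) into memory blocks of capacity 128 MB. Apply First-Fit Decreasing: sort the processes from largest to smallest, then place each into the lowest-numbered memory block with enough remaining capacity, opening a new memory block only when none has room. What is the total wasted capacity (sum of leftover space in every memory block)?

Sorted descending: 91, 82, 81, 73, 65, 36, 20, 17, 16, 11.
91 MB → memory block 1 (remaining 37 MB)
82 MB → memory block 2 (remaining 46 MB)
81 MB → memory block 3 (remaining 47 MB)
73 MB → memory block 4 (remaining 55 MB)
65 MB → memory block 5 (remaining 63 MB)
36 MB → memory block 1 (remaining 1 MB)
20 MB → memory block 2 (remaining 26 MB)
17 MB → memory block 2 (remaining 9 MB)
16 MB → memory block 3 (remaining 31 MB)
11 MB → memory block 3 (remaining 20 MB)
5 memory blocks × 128 MB = 640 MB; used 492 MB; unused 148 MB.

148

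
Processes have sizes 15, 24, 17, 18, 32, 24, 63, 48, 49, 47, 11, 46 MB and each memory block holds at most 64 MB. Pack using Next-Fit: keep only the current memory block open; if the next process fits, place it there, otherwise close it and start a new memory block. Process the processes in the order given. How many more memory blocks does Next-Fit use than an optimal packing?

Next-Fit: [15,24,17] [18,32] [24] [63] [48] [49] [47,11] [46] → 8 memory blocks.
Total size 394 MB; any packing needs at least ⌈394/64⌉ = 7 memory blocks.
An optimal packing achieves that bound: [63] [49,15] [48,11] [47,17] [46,18] [32,24] [24] → 7 memory blocks.
Excess: 8 − 7 = 1.

1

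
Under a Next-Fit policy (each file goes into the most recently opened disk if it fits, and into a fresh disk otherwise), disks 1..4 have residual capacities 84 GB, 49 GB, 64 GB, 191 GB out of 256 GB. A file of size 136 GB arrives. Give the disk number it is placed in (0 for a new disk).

4

Next-Fit only looks at disk 4, which has 191 GB free.
136 GB fits there.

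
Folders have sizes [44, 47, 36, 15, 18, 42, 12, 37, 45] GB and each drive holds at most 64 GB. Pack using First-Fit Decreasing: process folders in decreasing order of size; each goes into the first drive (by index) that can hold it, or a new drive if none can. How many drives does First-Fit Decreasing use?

6

Sorted descending: 47, 45, 44, 42, 37, 36, 18, 15, 12.
Put 47 GB in drive 1; 17 GB remain.
Put 45 GB in drive 2; 19 GB remain.
Put 44 GB in drive 3; 20 GB remain.
Put 42 GB in drive 4; 22 GB remain.
Put 37 GB in drive 5; 27 GB remain.
Put 36 GB in drive 6; 28 GB remain.
Put 18 GB in drive 2; 1 GB remain.
Put 15 GB in drive 1; 2 GB remain.
Put 12 GB in drive 3; 8 GB remain.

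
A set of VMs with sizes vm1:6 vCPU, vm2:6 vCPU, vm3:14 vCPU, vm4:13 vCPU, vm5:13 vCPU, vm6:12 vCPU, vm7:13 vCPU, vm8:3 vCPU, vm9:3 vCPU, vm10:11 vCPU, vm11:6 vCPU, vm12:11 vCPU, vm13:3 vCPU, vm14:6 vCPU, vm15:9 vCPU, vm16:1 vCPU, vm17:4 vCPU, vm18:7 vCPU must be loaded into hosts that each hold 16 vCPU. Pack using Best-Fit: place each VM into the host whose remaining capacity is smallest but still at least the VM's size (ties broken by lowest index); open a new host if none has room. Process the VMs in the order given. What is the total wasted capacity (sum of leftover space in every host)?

host 1: place vm1 (6 vCPU), 10 vCPU left
host 1: place vm2 (6 vCPU), 4 vCPU left
host 2: place vm3 (14 vCPU), 2 vCPU left
host 3: place vm4 (13 vCPU), 3 vCPU left
host 4: place vm5 (13 vCPU), 3 vCPU left
host 5: place vm6 (12 vCPU), 4 vCPU left
host 6: place vm7 (13 vCPU), 3 vCPU left
host 3: place vm8 (3 vCPU), 0 vCPU left
host 4: place vm9 (3 vCPU), 0 vCPU left
host 7: place vm10 (11 vCPU), 5 vCPU left
host 8: place vm11 (6 vCPU), 10 vCPU left
host 9: place vm12 (11 vCPU), 5 vCPU left
host 6: place vm13 (3 vCPU), 0 vCPU left
host 8: place vm14 (6 vCPU), 4 vCPU left
host 10: place vm15 (9 vCPU), 7 vCPU left
host 2: place vm16 (1 vCPU), 1 vCPU left
host 1: place vm17 (4 vCPU), 0 vCPU left
host 10: place vm18 (7 vCPU), 0 vCPU left
10 hosts × 16 vCPU = 160 vCPU; used 141 vCPU; unused 19 vCPU.

19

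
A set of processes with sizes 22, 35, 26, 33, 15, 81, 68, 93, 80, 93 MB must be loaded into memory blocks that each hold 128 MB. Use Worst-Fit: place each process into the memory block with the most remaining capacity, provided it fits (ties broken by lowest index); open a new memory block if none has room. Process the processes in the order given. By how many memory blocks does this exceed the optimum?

1

Worst-Fit: [22,35,26,33] [15,81] [68] [93] [80] [93] → 6 memory blocks.
Total size 546 MB; any packing needs at least ⌈546/128⌉ = 5 memory blocks.
An optimal packing achieves that bound: [93,35] [93,33] [81,26,15] [80,22] [68] → 5 memory blocks.
Excess: 6 − 5 = 1.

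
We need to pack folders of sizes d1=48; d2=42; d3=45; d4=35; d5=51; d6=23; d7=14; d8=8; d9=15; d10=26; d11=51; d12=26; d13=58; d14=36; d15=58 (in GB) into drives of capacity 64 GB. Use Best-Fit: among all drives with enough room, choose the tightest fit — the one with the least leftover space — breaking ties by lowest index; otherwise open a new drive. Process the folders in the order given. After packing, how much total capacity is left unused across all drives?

104

drive 1: place d1 (48 GB), 16 GB left
drive 2: place d2 (42 GB), 22 GB left
drive 3: place d3 (45 GB), 19 GB left
drive 4: place d4 (35 GB), 29 GB left
drive 5: place d5 (51 GB), 13 GB left
drive 4: place d6 (23 GB), 6 GB left
drive 1: place d7 (14 GB), 2 GB left
drive 5: place d8 (8 GB), 5 GB left
drive 3: place d9 (15 GB), 4 GB left
drive 6: place d10 (26 GB), 38 GB left
drive 7: place d11 (51 GB), 13 GB left
drive 6: place d12 (26 GB), 12 GB left
drive 8: place d13 (58 GB), 6 GB left
drive 9: place d14 (36 GB), 28 GB left
drive 10: place d15 (58 GB), 6 GB left
10 drives × 64 GB = 640 GB; used 536 GB; unused 104 GB.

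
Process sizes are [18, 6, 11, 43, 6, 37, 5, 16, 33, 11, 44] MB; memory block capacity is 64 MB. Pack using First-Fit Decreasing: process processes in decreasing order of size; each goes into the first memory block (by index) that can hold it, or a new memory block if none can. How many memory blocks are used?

Sorted descending: 44, 43, 37, 33, 18, 16, 11, 11, 6, 6, 5.
Put 44 MB in memory block 1; 20 MB remain.
Put 43 MB in memory block 2; 21 MB remain.
Put 37 MB in memory block 3; 27 MB remain.
Put 33 MB in memory block 4; 31 MB remain.
Put 18 MB in memory block 1; 2 MB remain.
Put 16 MB in memory block 2; 5 MB remain.
Put 11 MB in memory block 3; 16 MB remain.
Put 11 MB in memory block 3; 5 MB remain.
Put 6 MB in memory block 4; 25 MB remain.
Put 6 MB in memory block 4; 19 MB remain.
Put 5 MB in memory block 2; 0 MB remain.
Final memory blocks: [44,18] [43,16,5] [37,11,11] [33,6,6].

4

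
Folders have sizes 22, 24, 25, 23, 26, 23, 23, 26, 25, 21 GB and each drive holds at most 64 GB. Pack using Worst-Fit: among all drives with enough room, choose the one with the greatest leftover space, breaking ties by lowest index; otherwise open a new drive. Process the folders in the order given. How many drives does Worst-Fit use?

5 drives

22 GB → drive 1 (remaining 42 GB)
24 GB → drive 1 (remaining 18 GB)
25 GB → drive 2 (remaining 39 GB)
23 GB → drive 2 (remaining 16 GB)
26 GB → drive 3 (remaining 38 GB)
23 GB → drive 3 (remaining 15 GB)
23 GB → drive 4 (remaining 41 GB)
26 GB → drive 4 (remaining 15 GB)
25 GB → drive 5 (remaining 39 GB)
21 GB → drive 5 (remaining 18 GB)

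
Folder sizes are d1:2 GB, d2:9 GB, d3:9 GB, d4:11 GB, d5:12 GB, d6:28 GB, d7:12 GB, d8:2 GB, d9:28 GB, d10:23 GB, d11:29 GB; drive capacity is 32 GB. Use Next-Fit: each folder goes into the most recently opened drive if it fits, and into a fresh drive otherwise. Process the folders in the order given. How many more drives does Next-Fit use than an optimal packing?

1

Next-Fit: [2,9,9,11] [12] [28] [12,2] [28] [23] [29] → 7 drives.
Total size 165 GB; any packing needs at least ⌈165/32⌉ = 6 drives.
An optimal packing achieves that bound: [29,2] [28,2] [28] [23,9] [12,12] [11,9] → 6 drives.
Excess: 7 − 6 = 1.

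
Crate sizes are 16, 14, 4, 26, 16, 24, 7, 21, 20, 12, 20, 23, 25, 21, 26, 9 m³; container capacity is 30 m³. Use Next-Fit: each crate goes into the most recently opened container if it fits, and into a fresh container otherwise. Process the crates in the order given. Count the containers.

Put 16 m³ in container 1; 14 m³ remain.
Put 14 m³ in container 1; 0 m³ remain.
Put 4 m³ in container 2; 26 m³ remain.
Put 26 m³ in container 2; 0 m³ remain.
Put 16 m³ in container 3; 14 m³ remain.
Put 24 m³ in container 4; 6 m³ remain.
Put 7 m³ in container 5; 23 m³ remain.
Put 21 m³ in container 5; 2 m³ remain.
Put 20 m³ in container 6; 10 m³ remain.
Put 12 m³ in container 7; 18 m³ remain.
Put 20 m³ in container 8; 10 m³ remain.
Put 23 m³ in container 9; 7 m³ remain.
Put 25 m³ in container 10; 5 m³ remain.
Put 21 m³ in container 11; 9 m³ remain.
Put 26 m³ in container 12; 4 m³ remain.
Put 9 m³ in container 13; 21 m³ remain.

13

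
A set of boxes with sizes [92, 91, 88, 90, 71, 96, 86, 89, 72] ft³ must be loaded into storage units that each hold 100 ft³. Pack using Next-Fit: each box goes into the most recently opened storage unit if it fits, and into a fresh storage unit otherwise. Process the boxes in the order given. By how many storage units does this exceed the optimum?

0

Next-Fit: [92] [91] [88] [90] [71] [96] [86] [89] [72] → 9 storage units.
9 boxes exceed 50 ft³ (half the capacity), and no two of those can share a storage unit, so at least 9 storage units are needed.
So 9 is already optimal.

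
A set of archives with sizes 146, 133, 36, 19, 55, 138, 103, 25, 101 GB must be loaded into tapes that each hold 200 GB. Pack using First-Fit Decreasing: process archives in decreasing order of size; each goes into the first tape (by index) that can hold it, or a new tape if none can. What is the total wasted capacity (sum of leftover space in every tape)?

244

Sorted descending: 146, 138, 133, 103, 101, 55, 36, 25, 19.
Put 146 GB in tape 1; 54 GB remain.
Put 138 GB in tape 2; 62 GB remain.
Put 133 GB in tape 3; 67 GB remain.
Put 103 GB in tape 4; 97 GB remain.
Put 101 GB in tape 5; 99 GB remain.
Put 55 GB in tape 2; 7 GB remain.
Put 36 GB in tape 1; 18 GB remain.
Put 25 GB in tape 3; 42 GB remain.
Put 19 GB in tape 3; 23 GB remain.
5 tapes × 200 GB = 1000 GB; used 756 GB; unused 244 GB.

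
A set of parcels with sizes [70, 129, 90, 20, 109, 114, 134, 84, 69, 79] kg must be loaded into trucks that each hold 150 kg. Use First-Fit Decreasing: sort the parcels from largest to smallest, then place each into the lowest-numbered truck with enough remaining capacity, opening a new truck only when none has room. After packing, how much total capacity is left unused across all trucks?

Sorted descending: 134, 129, 114, 109, 90, 84, 79, 70, 69, 20.
truck 1: place 134 kg, 16 kg left
truck 2: place 129 kg, 21 kg left
truck 3: place 114 kg, 36 kg left
truck 4: place 109 kg, 41 kg left
truck 5: place 90 kg, 60 kg left
truck 6: place 84 kg, 66 kg left
truck 7: place 79 kg, 71 kg left
truck 7: place 70 kg, 1 kg left
truck 8: place 69 kg, 81 kg left
truck 2: place 20 kg, 1 kg left
8 trucks × 150 kg = 1200 kg; used 898 kg; unused 302 kg.

302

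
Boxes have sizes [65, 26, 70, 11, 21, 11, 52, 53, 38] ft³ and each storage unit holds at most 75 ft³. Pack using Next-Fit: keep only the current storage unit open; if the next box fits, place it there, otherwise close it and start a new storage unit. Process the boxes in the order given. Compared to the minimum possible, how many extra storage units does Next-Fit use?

2

Next-Fit: [65] [26] [70] [11,21,11] [52] [53] [38] → 7 storage units.
Total size 347 ft³; any packing needs at least ⌈347/75⌉ = 5 storage units.
An optimal packing achieves that bound: [70] [65] [53,21] [52,11,11] [38,26] → 5 storage units.
Excess: 7 − 5 = 2.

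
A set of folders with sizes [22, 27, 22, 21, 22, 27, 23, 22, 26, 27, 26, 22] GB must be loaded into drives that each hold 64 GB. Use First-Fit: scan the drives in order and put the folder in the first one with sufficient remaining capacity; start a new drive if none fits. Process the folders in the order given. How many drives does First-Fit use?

6 drives

drive 1: place 22 GB, 42 GB left
drive 1: place 27 GB, 15 GB left
drive 2: place 22 GB, 42 GB left
drive 2: place 21 GB, 21 GB left
drive 3: place 22 GB, 42 GB left
drive 3: place 27 GB, 15 GB left
drive 4: place 23 GB, 41 GB left
drive 4: place 22 GB, 19 GB left
drive 5: place 26 GB, 38 GB left
drive 5: place 27 GB, 11 GB left
drive 6: place 26 GB, 38 GB left
drive 6: place 22 GB, 16 GB left
Final drives: [22,27] [22,21] [22,27] [23,22] [26,27] [26,22].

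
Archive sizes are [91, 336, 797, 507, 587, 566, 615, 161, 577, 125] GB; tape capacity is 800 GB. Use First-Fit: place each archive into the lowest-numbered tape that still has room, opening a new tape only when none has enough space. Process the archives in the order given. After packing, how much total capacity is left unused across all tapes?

1238

tape 1: place 91 GB, 709 GB left
tape 1: place 336 GB, 373 GB left
tape 2: place 797 GB, 3 GB left
tape 3: place 507 GB, 293 GB left
tape 4: place 587 GB, 213 GB left
tape 5: place 566 GB, 234 GB left
tape 6: place 615 GB, 185 GB left
tape 1: place 161 GB, 212 GB left
tape 7: place 577 GB, 223 GB left
tape 1: place 125 GB, 87 GB left
7 tapes × 800 GB = 5600 GB; used 4362 GB; unused 1238 GB.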